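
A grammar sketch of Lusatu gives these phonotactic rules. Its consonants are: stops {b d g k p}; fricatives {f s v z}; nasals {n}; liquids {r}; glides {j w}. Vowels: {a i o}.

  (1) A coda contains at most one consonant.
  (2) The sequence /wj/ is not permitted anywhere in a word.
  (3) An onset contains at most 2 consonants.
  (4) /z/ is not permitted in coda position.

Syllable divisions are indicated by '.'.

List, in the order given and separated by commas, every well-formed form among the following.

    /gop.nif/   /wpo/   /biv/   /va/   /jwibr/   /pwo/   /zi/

/gop.nif/ — σ1 onset /g/, coda /p/ ok; σ2 onset /n/, coda /f/ ok → well-formed
/wpo/ — σ1 onset /wp/ (2C), coda /∅/ ok → well-formed
/biv/ — σ1 onset /b/, coda /v/ ok → well-formed
/va/ — σ1 onset /v/, coda /∅/ ok → well-formed
/jwibr/ — violates constraint 1: syllable 1 coda /br/ has 2 consonants (> 1) → ill-formed
/pwo/ — σ1 onset /pw/ (2C), coda /∅/ ok → well-formed
/zi/ — σ1 onset /z/, coda /∅/ ok → well-formed

/gop.nif/, /wpo/, /biv/, /va/, /pwo/, /zi/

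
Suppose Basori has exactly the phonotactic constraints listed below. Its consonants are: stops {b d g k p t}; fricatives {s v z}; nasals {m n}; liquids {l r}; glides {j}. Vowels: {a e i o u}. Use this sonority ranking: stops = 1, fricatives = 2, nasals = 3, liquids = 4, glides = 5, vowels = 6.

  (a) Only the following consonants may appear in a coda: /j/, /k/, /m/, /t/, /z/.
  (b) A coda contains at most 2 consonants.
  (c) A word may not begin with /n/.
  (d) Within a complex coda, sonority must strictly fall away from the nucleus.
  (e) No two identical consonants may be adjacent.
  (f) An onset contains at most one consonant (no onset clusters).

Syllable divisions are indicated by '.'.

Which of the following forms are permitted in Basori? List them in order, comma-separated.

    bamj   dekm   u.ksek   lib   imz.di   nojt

imz.di

bamj — violates constraint (d): syllable 1 coda /mj/: /m/ (nasal, 3) → /j/ (glide, 5) does not fall → not permitted
dekm — violates constraint (d): syllable 1 coda /km/: /k/ (stop, 1) → /m/ (nasal, 3) does not fall → not permitted
u.ksek — violates constraint (f): syllable 2 onset /ks/ has 2 consonants (> 1) → not permitted
lib — violates constraint (a): syllable 1 coda contains /b/, which is not a licensed coda consonant → not permitted
imz.di — σ1 onset /∅/, coda /mz/ (3→2 falls) ok; σ2 onset /d/, coda /∅/ ok → permitted
nojt — violates constraint (c): word begins with /n/ → not permitted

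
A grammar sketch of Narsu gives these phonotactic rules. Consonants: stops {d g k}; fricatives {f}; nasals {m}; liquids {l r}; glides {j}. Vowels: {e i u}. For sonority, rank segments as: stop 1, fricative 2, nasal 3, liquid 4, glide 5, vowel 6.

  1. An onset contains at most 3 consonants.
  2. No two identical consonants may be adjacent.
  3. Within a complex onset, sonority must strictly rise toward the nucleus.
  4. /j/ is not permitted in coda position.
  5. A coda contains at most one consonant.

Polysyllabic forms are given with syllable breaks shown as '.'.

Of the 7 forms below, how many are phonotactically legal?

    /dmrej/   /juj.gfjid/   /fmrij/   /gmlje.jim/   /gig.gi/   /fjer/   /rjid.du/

/dmrej/ — violates constraint 4: syllable 1 coda contains /j/ → phonotactically illegal
/juj.gfjid/ — violates constraint 4: syllable 1 coda contains /j/ → phonotactically illegal
/fmrij/ — violates constraint 4: syllable 1 coda contains /j/ → phonotactically illegal
/gmlje.jim/ — violates constraint 1: syllable 1 onset /gmlj/ has 4 consonants (> 3) → phonotactically illegal
/gig.gi/ — violates constraint 2: adjacent identical consonants /gg/ → phonotactically illegal
/fjer/ — σ1 onset /fj/ (2→5 rises), coda /r/ ok → phonotactically legal
/rjid.du/ — violates constraint 2: adjacent identical consonants /dd/ → phonotactically illegal
Phonotactically legal: /fjer/ → 1.

1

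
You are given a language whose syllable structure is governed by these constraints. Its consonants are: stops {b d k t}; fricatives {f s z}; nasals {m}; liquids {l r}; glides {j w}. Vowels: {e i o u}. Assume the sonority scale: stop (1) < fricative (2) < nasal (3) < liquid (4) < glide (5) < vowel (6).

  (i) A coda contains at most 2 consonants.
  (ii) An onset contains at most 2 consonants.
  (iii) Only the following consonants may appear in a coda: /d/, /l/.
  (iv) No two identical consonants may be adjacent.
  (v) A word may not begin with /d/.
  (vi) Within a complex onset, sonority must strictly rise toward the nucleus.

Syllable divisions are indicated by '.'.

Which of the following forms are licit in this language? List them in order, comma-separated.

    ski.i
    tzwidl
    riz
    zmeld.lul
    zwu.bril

zmeld.lul, zwu.bril

ski.i — violates constraint (vi): syllable 1 onset /sk/: /s/ (fricative, 2) → /k/ (stop, 1) does not rise → illicit
tzwidl — violates constraint (ii): syllable 1 onset /tzw/ has 3 consonants (> 2) → illicit
riz — violates constraint (iii): syllable 1 coda contains /z/, which is not a licensed coda consonant → illicit
zmeld.lul — σ1 onset /zm/ (2→3 rises), coda /ld/ (2C) ok; σ2 onset /l/, coda /l/ ok → licit
zwu.bril — σ1 onset /zw/ (2→5 rises), coda /∅/ ok; σ2 onset /br/ (1→4 rises), coda /l/ ok → licit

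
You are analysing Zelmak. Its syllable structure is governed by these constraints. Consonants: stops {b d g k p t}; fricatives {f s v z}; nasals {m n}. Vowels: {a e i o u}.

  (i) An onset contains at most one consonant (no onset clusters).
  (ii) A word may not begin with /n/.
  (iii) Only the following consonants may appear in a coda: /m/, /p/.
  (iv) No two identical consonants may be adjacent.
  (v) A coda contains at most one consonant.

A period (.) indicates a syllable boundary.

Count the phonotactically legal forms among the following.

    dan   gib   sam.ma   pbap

dan — violates constraint (iii): syllable 1 coda contains /n/, which is not a licensed coda consonant → phonotactically illegal
gib — violates constraint (iii): syllable 1 coda contains /b/, which is not a licensed coda consonant → phonotactically illegal
sam.ma — violates constraint (iv): adjacent identical consonants /mm/ → phonotactically illegal
pbap — violates constraint (i): syllable 1 onset /pb/ has 2 consonants (> 1) → phonotactically illegal
No form is phonotactically legal → 0.

0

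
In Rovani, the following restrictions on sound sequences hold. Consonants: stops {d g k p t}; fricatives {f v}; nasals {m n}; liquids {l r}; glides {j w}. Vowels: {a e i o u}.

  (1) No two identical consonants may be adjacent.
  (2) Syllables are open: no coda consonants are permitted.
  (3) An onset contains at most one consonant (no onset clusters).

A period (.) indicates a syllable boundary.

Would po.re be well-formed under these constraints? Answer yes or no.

yes

po.re — σ1 onset /p/, coda /∅/ ok; σ2 onset /r/, coda /∅/ ok → well-formed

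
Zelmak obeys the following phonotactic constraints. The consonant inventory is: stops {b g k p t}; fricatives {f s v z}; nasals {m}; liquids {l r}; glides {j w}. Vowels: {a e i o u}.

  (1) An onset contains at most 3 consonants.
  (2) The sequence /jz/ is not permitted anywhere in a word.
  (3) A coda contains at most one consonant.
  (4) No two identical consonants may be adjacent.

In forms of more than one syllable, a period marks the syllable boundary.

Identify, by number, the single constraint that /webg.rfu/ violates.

3

/webg.rfu/: syllable 1 coda /bg/ has 2 consonants (> 1).
This is a violation of constraint 3: "A coda contains at most one consonant."
The remaining constraints (1, 2, 4) are satisfied.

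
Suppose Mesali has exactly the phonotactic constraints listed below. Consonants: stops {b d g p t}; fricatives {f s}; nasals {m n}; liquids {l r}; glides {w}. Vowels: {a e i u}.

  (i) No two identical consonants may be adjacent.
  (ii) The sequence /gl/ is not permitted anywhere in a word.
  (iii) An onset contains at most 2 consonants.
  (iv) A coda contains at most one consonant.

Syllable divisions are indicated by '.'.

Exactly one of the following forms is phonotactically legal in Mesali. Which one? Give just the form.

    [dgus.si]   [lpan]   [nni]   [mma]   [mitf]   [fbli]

[dgus.si] — violates constraint (i): adjacent identical consonants /ss/ → phonotactically illegal
[lpan] — σ1 onset /lp/ (2C), coda /n/ ok → phonotactically legal
[nni] — violates constraint (i): adjacent identical consonants /nn/ → phonotactically illegal
[mma] — violates constraint (i): adjacent identical consonants /mm/ → phonotactically illegal
[mitf] — violates constraint (iv): syllable 1 coda /tf/ has 2 consonants (> 1) → phonotactically illegal
[fbli] — violates constraint (iii): syllable 1 onset /fbl/ has 3 consonants (> 2) → phonotactically illegal

[lpan]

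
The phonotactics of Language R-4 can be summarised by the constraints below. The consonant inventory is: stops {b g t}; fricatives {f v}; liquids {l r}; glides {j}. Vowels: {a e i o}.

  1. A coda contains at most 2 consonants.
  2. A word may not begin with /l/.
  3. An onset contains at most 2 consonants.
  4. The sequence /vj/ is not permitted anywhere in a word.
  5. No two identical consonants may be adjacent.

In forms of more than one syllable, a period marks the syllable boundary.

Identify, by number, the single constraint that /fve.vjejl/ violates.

4

/fve.vjejl/: contains banned sequence /vj/.
This is a violation of constraint 4: "The sequence /vj/ is not permitted anywhere in a word."
The remaining constraints (1, 2, 3, 5) are satisfied.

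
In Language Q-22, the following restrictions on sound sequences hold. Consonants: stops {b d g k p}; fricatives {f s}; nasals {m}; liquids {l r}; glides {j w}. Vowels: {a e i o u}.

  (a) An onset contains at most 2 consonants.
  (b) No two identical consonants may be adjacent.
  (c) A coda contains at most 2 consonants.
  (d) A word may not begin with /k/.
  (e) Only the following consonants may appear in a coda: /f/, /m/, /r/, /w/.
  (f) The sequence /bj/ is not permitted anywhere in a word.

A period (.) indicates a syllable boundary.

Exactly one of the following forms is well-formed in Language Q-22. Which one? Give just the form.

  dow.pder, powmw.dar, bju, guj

dow.pder

dow.pder — σ1 onset /d/, coda /w/ ok; σ2 onset /pd/ (2C), coda /r/ ok → well-formed
powmw.dar — violates constraint (c): syllable 1 coda /wmw/ has 3 consonants (> 2) → ill-formed
bju — violates constraint (f): contains banned sequence /bj/ → ill-formed
guj — violates constraint (e): syllable 1 coda contains /j/, which is not a licensed coda consonant → ill-formed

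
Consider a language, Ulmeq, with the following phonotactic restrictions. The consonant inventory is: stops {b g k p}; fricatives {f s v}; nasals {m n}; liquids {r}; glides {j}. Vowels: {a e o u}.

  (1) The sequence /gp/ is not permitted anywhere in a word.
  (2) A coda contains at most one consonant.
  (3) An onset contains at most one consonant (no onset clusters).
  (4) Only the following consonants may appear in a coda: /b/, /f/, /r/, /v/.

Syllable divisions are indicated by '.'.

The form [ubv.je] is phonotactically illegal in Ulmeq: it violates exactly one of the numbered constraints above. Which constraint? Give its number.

[ubv.je]: syllable 1 coda /bv/ has 2 consonants (> 1).
This is a violation of constraint 2: "A coda contains at most one consonant."
The remaining constraints (1, 3, 4) are satisfied.

2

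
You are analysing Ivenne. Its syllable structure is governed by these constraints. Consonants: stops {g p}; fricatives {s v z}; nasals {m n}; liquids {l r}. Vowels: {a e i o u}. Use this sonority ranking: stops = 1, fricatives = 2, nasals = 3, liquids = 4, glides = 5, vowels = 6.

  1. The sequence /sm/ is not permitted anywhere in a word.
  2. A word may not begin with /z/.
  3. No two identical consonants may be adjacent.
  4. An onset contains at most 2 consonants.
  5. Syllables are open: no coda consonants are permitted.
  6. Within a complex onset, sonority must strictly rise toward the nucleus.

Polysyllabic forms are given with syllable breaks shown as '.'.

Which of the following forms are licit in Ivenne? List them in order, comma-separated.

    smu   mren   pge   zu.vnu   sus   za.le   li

li

smu — violates constraint 1: contains banned sequence /sm/ → illicit
mren — violates constraint 5: syllable 1 coda /n/ has 1 consonant (> 0) → illicit
pge — violates constraint 6: syllable 1 onset /pg/: /p/ (stop, 1) → /g/ (stop, 1) does not rise → illicit
zu.vnu — violates constraint 2: word begins with /z/ → illicit
sus — violates constraint 5: syllable 1 coda /s/ has 1 consonant (> 0) → illicit
za.le — violates constraint 2: word begins with /z/ → illicit
li — σ1 onset /l/, coda /∅/ ok → licit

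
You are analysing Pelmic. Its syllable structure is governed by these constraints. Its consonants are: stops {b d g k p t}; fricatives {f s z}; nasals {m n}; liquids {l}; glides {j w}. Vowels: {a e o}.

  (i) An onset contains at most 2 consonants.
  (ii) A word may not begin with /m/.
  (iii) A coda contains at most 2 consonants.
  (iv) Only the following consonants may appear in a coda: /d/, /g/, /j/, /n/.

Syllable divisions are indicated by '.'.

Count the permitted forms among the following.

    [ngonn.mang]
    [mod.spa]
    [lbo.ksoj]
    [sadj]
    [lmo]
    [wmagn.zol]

[ngonn.mang] — σ1 onset /ng/ (2C), coda /nn/ (2C) ok; σ2 onset /m/, coda /ng/ (2C) ok → permitted
[mod.spa] — violates constraint (ii): word begins with /m/ → not permitted
[lbo.ksoj] — σ1 onset /lb/ (2C), coda /∅/ ok; σ2 onset /ks/ (2C), coda /j/ ok → permitted
[sadj] — σ1 onset /s/, coda /dj/ (2C) ok → permitted
[lmo] — σ1 onset /lm/ (2C), coda /∅/ ok → permitted
[wmagn.zol] — violates constraint (iv): syllable 2 coda contains /l/, which is not a licensed coda consonant → not permitted
Permitted: [ngonn.mang], [lbo.ksoj], [sadj], [lmo] → 4.

4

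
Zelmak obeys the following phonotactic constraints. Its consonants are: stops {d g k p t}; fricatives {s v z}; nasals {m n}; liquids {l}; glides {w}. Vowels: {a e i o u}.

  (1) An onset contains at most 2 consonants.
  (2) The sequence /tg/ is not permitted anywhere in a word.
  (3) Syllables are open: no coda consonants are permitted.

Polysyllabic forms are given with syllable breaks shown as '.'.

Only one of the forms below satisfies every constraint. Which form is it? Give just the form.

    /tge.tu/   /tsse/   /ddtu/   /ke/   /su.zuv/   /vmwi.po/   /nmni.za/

/ke/

/tge.tu/ — violates constraint 2: contains banned sequence /tg/ → phonotactically illegal
/tsse/ — violates constraint 1: syllable 1 onset /tss/ has 3 consonants (> 2) → phonotactically illegal
/ddtu/ — violates constraint 1: syllable 1 onset /ddt/ has 3 consonants (> 2) → phonotactically illegal
/ke/ — σ1 onset /k/, coda /∅/ ok → phonotactically legal
/su.zuv/ — violates constraint 3: syllable 2 coda /v/ has 1 consonant (> 0) → phonotactically illegal
/vmwi.po/ — violates constraint 1: syllable 1 onset /vmw/ has 3 consonants (> 2) → phonotactically illegal
/nmni.za/ — violates constraint 1: syllable 1 onset /nmn/ has 3 consonants (> 2) → phonotactically illegal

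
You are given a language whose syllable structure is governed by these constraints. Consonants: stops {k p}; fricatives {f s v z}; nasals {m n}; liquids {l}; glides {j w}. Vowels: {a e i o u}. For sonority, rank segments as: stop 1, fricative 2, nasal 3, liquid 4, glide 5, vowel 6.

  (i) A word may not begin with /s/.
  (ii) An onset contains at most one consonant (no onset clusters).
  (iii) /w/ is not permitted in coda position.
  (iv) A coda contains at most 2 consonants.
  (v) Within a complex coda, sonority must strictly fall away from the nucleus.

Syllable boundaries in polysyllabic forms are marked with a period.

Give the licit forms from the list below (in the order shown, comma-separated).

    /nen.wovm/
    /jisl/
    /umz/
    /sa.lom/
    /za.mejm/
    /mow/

/nen.wovm/ — violates constraint (v): syllable 2 coda /vm/: /v/ (fricative, 2) → /m/ (nasal, 3) does not fall → illicit
/jisl/ — violates constraint (v): syllable 1 coda /sl/: /s/ (fricative, 2) → /l/ (liquid, 4) does not fall → illicit
/umz/ — σ1 onset /∅/, coda /mz/ (3→2 falls) ok → licit
/sa.lom/ — violates constraint (i): word begins with /s/ → illicit
/za.mejm/ — σ1 onset /z/, coda /∅/ ok; σ2 onset /m/, coda /jm/ (5→3 falls) ok → licit
/mow/ — violates constraint (iii): syllable 1 coda contains /w/ → illicit

/umz/, /za.mejm/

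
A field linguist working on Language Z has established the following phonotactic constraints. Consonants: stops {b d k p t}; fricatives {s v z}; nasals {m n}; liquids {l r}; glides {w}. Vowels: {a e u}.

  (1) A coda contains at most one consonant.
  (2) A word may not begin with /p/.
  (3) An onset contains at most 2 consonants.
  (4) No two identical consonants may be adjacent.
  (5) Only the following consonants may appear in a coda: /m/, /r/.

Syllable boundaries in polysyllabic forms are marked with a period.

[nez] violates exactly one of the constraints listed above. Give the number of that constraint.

5

[nez]: syllable 1 coda contains /z/, which is not a licensed coda consonant.
This is a violation of constraint 5: "Only the following consonants may appear in a coda: /m/, /r/."
The remaining constraints (1, 2, 3, 4) are satisfied.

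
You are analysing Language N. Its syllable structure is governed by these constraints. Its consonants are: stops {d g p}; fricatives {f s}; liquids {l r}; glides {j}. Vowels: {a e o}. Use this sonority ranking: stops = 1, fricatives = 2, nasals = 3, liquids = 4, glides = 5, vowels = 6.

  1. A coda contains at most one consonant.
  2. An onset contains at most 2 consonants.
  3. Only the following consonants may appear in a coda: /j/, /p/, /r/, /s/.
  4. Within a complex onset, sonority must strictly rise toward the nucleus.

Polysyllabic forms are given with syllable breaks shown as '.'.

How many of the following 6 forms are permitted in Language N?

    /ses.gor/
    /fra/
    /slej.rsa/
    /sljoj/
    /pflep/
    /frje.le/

/ses.gor/ — σ1 onset /s/, coda /s/ ok; σ2 onset /g/, coda /r/ ok → permitted
/fra/ — σ1 onset /fr/ (2→4 rises), coda /∅/ ok → permitted
/slej.rsa/ — violates constraint 4: syllable 2 onset /rs/: /r/ (liquid, 4) → /s/ (fricative, 2) does not rise → not permitted
/sljoj/ — violates constraint 2: syllable 1 onset /slj/ has 3 consonants (> 2) → not permitted
/pflep/ — violates constraint 2: syllable 1 onset /pfl/ has 3 consonants (> 2) → not permitted
/frje.le/ — violates constraint 2: syllable 1 onset /frj/ has 3 consonants (> 2) → not permitted
Permitted: /ses.gor/, /fra/ → 2.

2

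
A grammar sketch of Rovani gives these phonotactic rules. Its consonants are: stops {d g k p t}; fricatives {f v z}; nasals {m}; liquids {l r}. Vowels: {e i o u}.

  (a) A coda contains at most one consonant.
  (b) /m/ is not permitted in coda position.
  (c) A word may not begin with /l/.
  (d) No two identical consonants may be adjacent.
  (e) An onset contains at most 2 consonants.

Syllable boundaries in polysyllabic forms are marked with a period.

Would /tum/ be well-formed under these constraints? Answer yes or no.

no

/tum/ — violates constraint (b): syllable 1 coda contains /m/ → ill-formed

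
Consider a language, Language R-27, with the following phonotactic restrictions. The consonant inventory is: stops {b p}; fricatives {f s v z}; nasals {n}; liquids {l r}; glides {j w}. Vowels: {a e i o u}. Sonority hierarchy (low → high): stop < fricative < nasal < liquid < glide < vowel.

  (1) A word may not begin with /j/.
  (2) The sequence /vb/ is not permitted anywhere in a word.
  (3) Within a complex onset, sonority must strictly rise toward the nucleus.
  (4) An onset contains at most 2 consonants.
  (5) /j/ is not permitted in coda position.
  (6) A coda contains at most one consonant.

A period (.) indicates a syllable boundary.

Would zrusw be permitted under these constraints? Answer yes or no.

no

zrusw — violates constraint 6: syllable 1 coda /sw/ has 2 consonants (> 1) → not permitted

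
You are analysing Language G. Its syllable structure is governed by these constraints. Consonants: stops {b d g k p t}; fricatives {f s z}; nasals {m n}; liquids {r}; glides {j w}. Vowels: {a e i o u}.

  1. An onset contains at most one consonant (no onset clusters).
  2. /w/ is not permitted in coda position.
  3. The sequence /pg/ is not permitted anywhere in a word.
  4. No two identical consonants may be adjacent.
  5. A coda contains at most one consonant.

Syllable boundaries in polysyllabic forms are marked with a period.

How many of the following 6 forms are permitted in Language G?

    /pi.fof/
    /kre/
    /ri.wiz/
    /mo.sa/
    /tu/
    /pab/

5

/pi.fof/ — σ1 onset /p/, coda /∅/ ok; σ2 onset /f/, coda /f/ ok → permitted
/kre/ — violates constraint 1: syllable 1 onset /kr/ has 2 consonants (> 1) → not permitted
/ri.wiz/ — σ1 onset /r/, coda /∅/ ok; σ2 onset /w/, coda /z/ ok → permitted
/mo.sa/ — σ1 onset /m/, coda /∅/ ok; σ2 onset /s/, coda /∅/ ok → permitted
/tu/ — σ1 onset /t/, coda /∅/ ok → permitted
/pab/ — σ1 onset /p/, coda /b/ ok → permitted
Permitted: /pi.fof/, /ri.wiz/, /mo.sa/, /tu/, /pab/ → 5.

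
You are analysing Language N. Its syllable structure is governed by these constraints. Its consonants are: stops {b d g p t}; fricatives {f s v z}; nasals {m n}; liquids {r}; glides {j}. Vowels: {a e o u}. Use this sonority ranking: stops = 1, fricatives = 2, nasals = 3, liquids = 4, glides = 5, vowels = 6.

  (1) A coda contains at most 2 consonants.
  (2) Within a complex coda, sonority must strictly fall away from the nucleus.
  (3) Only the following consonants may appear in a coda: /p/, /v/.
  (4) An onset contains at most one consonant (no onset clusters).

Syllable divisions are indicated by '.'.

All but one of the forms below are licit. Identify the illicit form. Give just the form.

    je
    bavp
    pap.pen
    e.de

pap.pen

je — σ1 onset /j/, coda /∅/ ok → licit
bavp — σ1 onset /b/, coda /vp/ (2→1 falls) ok → licit
pap.pen — violates constraint 3: syllable 2 coda contains /n/, which is not a licensed coda consonant → illicit
e.de — σ1 onset /∅/, coda /∅/ ok; σ2 onset /d/, coda /∅/ ok → licit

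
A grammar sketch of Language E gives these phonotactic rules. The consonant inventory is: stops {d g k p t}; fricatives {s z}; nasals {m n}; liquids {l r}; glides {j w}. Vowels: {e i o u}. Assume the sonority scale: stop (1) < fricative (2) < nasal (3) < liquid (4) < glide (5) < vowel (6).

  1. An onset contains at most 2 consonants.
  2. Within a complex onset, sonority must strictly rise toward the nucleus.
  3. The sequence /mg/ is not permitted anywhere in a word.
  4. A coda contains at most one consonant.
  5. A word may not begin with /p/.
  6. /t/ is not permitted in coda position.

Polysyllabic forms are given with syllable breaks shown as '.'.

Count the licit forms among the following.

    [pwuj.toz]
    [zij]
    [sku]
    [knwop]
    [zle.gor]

2

[pwuj.toz] — violates constraint 5: word begins with /p/ → illicit
[zij] — σ1 onset /z/, coda /j/ ok → licit
[sku] — violates constraint 2: syllable 1 onset /sk/: /s/ (fricative, 2) → /k/ (stop, 1) does not rise → illicit
[knwop] — violates constraint 1: syllable 1 onset /knw/ has 3 consonants (> 2) → illicit
[zle.gor] — σ1 onset /zl/ (2→4 rises), coda /∅/ ok; σ2 onset /g/, coda /r/ ok → licit
Licit: [zij], [zle.gor] → 2.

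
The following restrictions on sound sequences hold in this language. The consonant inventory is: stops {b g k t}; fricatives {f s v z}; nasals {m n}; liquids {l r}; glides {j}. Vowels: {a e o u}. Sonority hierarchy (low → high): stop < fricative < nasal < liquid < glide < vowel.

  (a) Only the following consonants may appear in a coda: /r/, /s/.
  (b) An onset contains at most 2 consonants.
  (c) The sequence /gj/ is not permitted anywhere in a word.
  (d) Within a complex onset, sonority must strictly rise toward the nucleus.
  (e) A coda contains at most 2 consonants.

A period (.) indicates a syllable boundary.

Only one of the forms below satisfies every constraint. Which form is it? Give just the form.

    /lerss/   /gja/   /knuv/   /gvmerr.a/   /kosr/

/lerss/ — violates constraint (e): syllable 1 coda /rss/ has 3 consonants (> 2) → phonotactically illegal
/gja/ — violates constraint (c): contains banned sequence /gj/ → phonotactically illegal
/knuv/ — violates constraint (a): syllable 1 coda contains /v/, which is not a licensed coda consonant → phonotactically illegal
/gvmerr.a/ — violates constraint (b): syllable 1 onset /gvm/ has 3 consonants (> 2) → phonotactically illegal
/kosr/ — σ1 onset /k/, coda /sr/ (2C) ok → phonotactically legal

/kosr/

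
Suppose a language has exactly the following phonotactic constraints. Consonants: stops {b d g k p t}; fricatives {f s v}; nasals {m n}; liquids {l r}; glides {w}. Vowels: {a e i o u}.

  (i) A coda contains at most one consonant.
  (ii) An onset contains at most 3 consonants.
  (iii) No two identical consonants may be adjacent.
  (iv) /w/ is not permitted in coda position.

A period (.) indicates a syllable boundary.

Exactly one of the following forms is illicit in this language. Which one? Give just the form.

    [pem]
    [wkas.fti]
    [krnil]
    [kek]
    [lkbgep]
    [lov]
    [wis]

[pem] — σ1 onset /p/, coda /m/ ok → licit
[wkas.fti] — σ1 onset /wk/ (2C), coda /s/ ok; σ2 onset /ft/ (2C), coda /∅/ ok → licit
[krnil] — σ1 onset /krn/ (3C), coda /l/ ok → licit
[kek] — σ1 onset /k/, coda /k/ ok → licit
[lkbgep] — violates constraint (ii): syllable 1 onset /lkbg/ has 4 consonants (> 3) → illicit
[lov] — σ1 onset /l/, coda /v/ ok → licit
[wis] — σ1 onset /w/, coda /s/ ok → licit

[lkbgep]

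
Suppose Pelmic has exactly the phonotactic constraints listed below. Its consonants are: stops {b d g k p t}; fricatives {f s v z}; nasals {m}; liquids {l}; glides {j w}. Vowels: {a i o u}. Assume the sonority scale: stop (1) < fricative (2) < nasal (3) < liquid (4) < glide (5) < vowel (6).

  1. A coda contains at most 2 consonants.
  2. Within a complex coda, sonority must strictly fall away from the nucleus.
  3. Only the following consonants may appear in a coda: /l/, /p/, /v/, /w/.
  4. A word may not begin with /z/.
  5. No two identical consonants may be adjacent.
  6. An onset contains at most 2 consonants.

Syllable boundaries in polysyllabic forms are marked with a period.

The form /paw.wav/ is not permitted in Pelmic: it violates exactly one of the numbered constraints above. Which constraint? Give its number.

5

/paw.wav/: adjacent identical consonants /ww/.
This is a violation of constraint 5: "No two identical consonants may be adjacent."
The remaining constraints (1, 2, 3, 4, 6) are satisfied.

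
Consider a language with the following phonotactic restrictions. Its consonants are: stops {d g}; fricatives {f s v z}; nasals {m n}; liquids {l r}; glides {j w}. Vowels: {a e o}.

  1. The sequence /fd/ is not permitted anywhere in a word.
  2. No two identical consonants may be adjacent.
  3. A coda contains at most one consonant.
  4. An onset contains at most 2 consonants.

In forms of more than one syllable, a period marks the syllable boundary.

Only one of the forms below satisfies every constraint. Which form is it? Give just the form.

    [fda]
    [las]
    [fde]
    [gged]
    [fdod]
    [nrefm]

[fda] — violates constraint 1: contains banned sequence /fd/ → illicit
[las] — σ1 onset /l/, coda /s/ ok → licit
[fde] — violates constraint 1: contains banned sequence /fd/ → illicit
[gged] — violates constraint 2: adjacent identical consonants /gg/ → illicit
[fdod] — violates constraint 1: contains banned sequence /fd/ → illicit
[nrefm] — violates constraint 3: syllable 1 coda /fm/ has 2 consonants (> 1) → illicit

[las]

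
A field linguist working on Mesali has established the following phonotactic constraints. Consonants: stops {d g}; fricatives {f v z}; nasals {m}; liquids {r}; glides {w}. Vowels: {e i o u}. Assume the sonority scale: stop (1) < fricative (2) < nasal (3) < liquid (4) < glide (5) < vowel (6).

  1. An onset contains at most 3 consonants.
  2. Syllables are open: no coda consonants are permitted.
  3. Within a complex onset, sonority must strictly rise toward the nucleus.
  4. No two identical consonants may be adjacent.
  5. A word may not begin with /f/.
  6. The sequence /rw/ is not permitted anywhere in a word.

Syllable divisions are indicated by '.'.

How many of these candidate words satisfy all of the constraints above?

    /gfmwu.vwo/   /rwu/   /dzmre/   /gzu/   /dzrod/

1

/gfmwu.vwo/ — violates constraint 1: syllable 1 onset /gfmw/ has 4 consonants (> 3) → illicit
/rwu/ — violates constraint 6: contains banned sequence /rw/ → illicit
/dzmre/ — violates constraint 1: syllable 1 onset /dzmr/ has 4 consonants (> 3) → illicit
/gzu/ — σ1 onset /gz/ (1→2 rises), coda /∅/ ok → licit
/dzrod/ — violates constraint 2: syllable 1 coda /d/ has 1 consonant (> 0) → illicit
Licit: /gzu/ → 1.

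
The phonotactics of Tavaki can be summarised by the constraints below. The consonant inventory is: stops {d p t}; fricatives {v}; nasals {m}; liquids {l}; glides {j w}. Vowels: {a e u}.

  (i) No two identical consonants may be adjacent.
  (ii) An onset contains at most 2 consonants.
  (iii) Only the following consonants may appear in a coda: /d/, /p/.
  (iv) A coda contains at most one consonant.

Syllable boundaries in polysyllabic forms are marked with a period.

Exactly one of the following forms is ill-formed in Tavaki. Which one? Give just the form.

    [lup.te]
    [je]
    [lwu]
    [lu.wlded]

[lu.wlded]

[lup.te] — σ1 onset /l/, coda /p/ ok; σ2 onset /t/, coda /∅/ ok → well-formed
[je] — σ1 onset /j/, coda /∅/ ok → well-formed
[lwu] — σ1 onset /lw/ (2C), coda /∅/ ok → well-formed
[lu.wlded] — violates constraint (ii): syllable 2 onset /wld/ has 3 consonants (> 2) → ill-formed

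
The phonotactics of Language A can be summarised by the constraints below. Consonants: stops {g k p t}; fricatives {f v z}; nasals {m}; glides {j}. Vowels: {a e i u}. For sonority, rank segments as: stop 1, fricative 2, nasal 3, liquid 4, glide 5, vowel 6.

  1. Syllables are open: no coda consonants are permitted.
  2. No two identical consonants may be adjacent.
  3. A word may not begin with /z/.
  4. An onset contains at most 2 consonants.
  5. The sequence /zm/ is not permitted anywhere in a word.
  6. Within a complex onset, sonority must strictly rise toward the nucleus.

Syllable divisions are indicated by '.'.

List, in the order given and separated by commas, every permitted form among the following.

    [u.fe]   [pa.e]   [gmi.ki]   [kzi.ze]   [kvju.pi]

[u.fe], [pa.e], [gmi.ki], [kzi.ze]

[u.fe] — σ1 onset /∅/, coda /∅/ ok; σ2 onset /f/, coda /∅/ ok → permitted
[pa.e] — σ1 onset /p/, coda /∅/ ok; σ2 onset /∅/, coda /∅/ ok → permitted
[gmi.ki] — σ1 onset /gm/ (1→3 rises), coda /∅/ ok; σ2 onset /k/, coda /∅/ ok → permitted
[kzi.ze] — σ1 onset /kz/ (1→2 rises), coda /∅/ ok; σ2 onset /z/, coda /∅/ ok → permitted
[kvju.pi] — violates constraint 4: syllable 1 onset /kvj/ has 3 consonants (> 2) → not permitted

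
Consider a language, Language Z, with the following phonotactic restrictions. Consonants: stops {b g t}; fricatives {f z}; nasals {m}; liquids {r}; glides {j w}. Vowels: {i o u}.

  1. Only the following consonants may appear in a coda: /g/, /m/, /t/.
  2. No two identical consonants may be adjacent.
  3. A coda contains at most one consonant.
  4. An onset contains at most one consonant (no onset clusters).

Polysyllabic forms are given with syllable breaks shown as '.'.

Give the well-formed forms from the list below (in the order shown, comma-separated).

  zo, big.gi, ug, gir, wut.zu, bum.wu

zo — σ1 onset /z/, coda /∅/ ok → well-formed
big.gi — violates constraint 2: adjacent identical consonants /gg/ → ill-formed
ug — σ1 onset /∅/, coda /g/ ok → well-formed
gir — violates constraint 1: syllable 1 coda contains /r/, which is not a licensed coda consonant → ill-formed
wut.zu — σ1 onset /w/, coda /t/ ok; σ2 onset /z/, coda /∅/ ok → well-formed
bum.wu — σ1 onset /b/, coda /m/ ok; σ2 onset /w/, coda /∅/ ok → well-formed

zo, ug, wut.zu, bum.wu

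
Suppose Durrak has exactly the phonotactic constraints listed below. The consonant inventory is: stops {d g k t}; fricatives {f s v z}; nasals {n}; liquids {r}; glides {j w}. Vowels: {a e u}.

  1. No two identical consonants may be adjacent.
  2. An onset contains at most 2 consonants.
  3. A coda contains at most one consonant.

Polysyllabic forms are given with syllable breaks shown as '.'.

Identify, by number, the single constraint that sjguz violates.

2

sjguz: syllable 1 onset /sjg/ has 3 consonants (> 2).
This is a violation of constraint 2: "An onset contains at most 2 consonants."
The remaining constraints (1, 3) are satisfied.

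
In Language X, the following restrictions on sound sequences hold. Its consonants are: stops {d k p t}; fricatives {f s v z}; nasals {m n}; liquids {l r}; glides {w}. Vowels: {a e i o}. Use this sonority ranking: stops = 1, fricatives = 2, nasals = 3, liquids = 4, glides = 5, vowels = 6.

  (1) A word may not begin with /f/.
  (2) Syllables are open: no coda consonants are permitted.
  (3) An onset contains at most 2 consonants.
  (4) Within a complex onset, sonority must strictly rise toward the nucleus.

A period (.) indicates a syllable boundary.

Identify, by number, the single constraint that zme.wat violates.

zme.wat: syllable 2 coda /t/ has 1 consonant (> 0).
This is a violation of constraint 2: "Syllables are open: no coda consonants are permitted."
The remaining constraints (1, 3, 4) are satisfied.

2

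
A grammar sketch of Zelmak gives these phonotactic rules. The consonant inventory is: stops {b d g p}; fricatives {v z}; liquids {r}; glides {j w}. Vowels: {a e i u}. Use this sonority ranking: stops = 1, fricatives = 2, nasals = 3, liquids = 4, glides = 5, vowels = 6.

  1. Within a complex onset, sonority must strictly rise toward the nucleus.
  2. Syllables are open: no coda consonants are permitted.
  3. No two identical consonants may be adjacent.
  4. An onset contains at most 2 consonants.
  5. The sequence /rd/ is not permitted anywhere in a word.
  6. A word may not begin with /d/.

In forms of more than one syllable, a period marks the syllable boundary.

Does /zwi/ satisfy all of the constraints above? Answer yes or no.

/zwi/ — σ1 onset /zw/ (2→5 rises), coda /∅/ ok → licit

yes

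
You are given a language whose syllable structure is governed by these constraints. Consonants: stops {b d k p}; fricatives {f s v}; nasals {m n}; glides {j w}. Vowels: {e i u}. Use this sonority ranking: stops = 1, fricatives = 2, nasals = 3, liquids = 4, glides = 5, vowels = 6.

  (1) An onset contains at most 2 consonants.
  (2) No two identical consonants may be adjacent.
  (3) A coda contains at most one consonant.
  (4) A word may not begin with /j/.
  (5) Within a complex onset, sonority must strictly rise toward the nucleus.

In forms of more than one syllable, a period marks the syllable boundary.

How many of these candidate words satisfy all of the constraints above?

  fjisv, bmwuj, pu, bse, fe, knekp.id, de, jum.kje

fjisv — violates constraint 3: syllable 1 coda /sv/ has 2 consonants (> 1) → illicit
bmwuj — violates constraint 1: syllable 1 onset /bmw/ has 3 consonants (> 2) → illicit
pu — σ1 onset /p/, coda /∅/ ok → licit
bse — σ1 onset /bs/ (1→2 rises), coda /∅/ ok → licit
fe — σ1 onset /f/, coda /∅/ ok → licit
knekp.id — violates constraint 3: syllable 1 coda /kp/ has 2 consonants (> 1) → illicit
de — σ1 onset /d/, coda /∅/ ok → licit
jum.kje — violates constraint 4: word begins with /j/ → illicit
Licit: pu, bse, fe, de → 4.

4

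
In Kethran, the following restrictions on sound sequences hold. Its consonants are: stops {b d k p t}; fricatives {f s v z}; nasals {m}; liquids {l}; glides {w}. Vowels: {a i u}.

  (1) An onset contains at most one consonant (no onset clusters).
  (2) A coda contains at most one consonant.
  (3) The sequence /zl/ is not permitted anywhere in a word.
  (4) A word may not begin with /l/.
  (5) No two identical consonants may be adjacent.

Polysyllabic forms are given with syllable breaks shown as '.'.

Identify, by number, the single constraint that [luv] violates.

4

[luv]: word begins with /l/.
This is a violation of constraint 4: "A word may not begin with /l/."
The remaining constraints (1, 2, 3, 5) are satisfied.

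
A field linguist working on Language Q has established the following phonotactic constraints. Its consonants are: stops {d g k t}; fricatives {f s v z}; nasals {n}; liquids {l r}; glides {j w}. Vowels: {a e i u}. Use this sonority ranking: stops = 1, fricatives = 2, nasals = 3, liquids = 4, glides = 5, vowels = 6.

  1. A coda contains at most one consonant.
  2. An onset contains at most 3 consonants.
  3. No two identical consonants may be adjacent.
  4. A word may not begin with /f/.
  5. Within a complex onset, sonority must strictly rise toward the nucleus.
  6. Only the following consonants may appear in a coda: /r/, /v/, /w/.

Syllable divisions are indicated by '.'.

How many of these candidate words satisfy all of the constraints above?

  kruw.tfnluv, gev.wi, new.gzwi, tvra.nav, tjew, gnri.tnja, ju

6

kruw.tfnluv — violates constraint 2: syllable 2 onset /tfnl/ has 4 consonants (> 3) → phonotactically illegal
gev.wi — σ1 onset /g/, coda /v/ ok; σ2 onset /w/, coda /∅/ ok → phonotactically legal
new.gzwi — σ1 onset /n/, coda /w/ ok; σ2 onset /gzw/ (1→2→5 rises), coda /∅/ ok → phonotactically legal
tvra.nav — σ1 onset /tvr/ (1→2→4 rises), coda /∅/ ok; σ2 onset /n/, coda /v/ ok → phonotactically legal
tjew — σ1 onset /tj/ (1→5 rises), coda /w/ ok → phonotactically legal
gnri.tnja — σ1 onset /gnr/ (1→3→4 rises), coda /∅/ ok; σ2 onset /tnj/ (1→3→5 rises), coda /∅/ ok → phonotactically legal
ju — σ1 onset /j/, coda /∅/ ok → phonotactically legal
Phonotactically legal: gev.wi, new.gzwi, tvra.nav, tjew, gnri.tnja, ju → 6.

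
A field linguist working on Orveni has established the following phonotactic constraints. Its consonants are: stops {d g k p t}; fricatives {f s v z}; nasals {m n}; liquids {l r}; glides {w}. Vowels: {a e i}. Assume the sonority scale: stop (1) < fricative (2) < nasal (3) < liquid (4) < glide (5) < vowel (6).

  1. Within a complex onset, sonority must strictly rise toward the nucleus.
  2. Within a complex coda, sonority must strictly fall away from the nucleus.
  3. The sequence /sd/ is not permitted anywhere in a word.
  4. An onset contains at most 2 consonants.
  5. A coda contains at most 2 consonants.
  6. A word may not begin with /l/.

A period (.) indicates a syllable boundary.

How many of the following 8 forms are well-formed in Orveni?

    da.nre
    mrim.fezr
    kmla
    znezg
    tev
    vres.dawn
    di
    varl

da.nre — σ1 onset /d/, coda /∅/ ok; σ2 onset /nr/ (3→4 rises), coda /∅/ ok → well-formed
mrim.fezr — violates constraint 2: syllable 2 coda /zr/: /z/ (fricative, 2) → /r/ (liquid, 4) does not fall → ill-formed
kmla — violates constraint 4: syllable 1 onset /kml/ has 3 consonants (> 2) → ill-formed
znezg — σ1 onset /zn/ (2→3 rises), coda /zg/ (2→1 falls) ok → well-formed
tev — σ1 onset /t/, coda /v/ ok → well-formed
vres.dawn — violates constraint 3: contains banned sequence /sd/ → ill-formed
di — σ1 onset /d/, coda /∅/ ok → well-formed
varl — violates constraint 2: syllable 1 coda /rl/: /r/ (liquid, 4) → /l/ (liquid, 4) does not fall → ill-formed
Well-formed: da.nre, znezg, tev, di → 4.

4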